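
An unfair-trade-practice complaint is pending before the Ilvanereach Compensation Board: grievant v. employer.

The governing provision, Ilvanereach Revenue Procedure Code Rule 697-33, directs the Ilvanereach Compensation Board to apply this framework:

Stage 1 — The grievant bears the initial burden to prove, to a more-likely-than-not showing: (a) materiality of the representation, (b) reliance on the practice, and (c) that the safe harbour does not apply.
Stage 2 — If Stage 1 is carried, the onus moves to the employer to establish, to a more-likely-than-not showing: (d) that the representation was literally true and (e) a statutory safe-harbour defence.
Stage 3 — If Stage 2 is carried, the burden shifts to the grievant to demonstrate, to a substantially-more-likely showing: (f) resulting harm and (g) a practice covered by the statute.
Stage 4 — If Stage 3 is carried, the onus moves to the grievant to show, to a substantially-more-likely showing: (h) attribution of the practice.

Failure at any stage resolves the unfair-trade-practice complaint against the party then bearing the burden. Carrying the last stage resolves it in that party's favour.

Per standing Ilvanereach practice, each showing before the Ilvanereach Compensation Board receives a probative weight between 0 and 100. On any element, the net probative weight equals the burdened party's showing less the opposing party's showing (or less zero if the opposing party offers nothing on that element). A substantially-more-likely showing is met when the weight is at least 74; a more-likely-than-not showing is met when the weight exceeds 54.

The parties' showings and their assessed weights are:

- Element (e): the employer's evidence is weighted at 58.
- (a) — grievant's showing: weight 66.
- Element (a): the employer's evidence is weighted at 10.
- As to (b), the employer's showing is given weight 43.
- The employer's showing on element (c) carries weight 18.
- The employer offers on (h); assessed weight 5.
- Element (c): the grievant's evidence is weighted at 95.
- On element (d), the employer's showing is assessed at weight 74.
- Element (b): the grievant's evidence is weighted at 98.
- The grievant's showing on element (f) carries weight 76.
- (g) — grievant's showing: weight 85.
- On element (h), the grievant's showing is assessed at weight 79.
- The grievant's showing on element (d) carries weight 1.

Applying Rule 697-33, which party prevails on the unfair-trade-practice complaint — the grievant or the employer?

grievant

Stage 1 — burden on grievant; standard: a more-likely-than-not showing (weight exceeds 54).
    (a): 66 − 10 = 56 > 54 [met]
    (b): 98 − 43 = 55 > 54 [met]
    (c): 95 − 18 = 77 > 54 [met]
  All elements met. The burden passes to the employer.
Stage 2 — burden on employer; standard: a more-likely-than-not showing (weight exceeds 54).
    (d): 74 − 1 = 73 > 54 [met]
    (e): 58 > 54 [met]
  Stage 2 is satisfied; the onus moves to the grievant.
Stage 3 — burden on grievant; standard: a substantially-more-likely showing (weight is at least 74).
    (f): 76 ≥ 74 [met]
    (g): 85 ≥ 74 [met]
  Stage 3 is satisfied; the grievant continues to bear the burden.
Stage 4 — burden on grievant; standard: a substantially-more-likely showing (weight is at least 74).
    (h): 79 − 5 = 74 ≥ 74 [met]
  The grievant carries the last stage.
All stages carried — the grievant prevails.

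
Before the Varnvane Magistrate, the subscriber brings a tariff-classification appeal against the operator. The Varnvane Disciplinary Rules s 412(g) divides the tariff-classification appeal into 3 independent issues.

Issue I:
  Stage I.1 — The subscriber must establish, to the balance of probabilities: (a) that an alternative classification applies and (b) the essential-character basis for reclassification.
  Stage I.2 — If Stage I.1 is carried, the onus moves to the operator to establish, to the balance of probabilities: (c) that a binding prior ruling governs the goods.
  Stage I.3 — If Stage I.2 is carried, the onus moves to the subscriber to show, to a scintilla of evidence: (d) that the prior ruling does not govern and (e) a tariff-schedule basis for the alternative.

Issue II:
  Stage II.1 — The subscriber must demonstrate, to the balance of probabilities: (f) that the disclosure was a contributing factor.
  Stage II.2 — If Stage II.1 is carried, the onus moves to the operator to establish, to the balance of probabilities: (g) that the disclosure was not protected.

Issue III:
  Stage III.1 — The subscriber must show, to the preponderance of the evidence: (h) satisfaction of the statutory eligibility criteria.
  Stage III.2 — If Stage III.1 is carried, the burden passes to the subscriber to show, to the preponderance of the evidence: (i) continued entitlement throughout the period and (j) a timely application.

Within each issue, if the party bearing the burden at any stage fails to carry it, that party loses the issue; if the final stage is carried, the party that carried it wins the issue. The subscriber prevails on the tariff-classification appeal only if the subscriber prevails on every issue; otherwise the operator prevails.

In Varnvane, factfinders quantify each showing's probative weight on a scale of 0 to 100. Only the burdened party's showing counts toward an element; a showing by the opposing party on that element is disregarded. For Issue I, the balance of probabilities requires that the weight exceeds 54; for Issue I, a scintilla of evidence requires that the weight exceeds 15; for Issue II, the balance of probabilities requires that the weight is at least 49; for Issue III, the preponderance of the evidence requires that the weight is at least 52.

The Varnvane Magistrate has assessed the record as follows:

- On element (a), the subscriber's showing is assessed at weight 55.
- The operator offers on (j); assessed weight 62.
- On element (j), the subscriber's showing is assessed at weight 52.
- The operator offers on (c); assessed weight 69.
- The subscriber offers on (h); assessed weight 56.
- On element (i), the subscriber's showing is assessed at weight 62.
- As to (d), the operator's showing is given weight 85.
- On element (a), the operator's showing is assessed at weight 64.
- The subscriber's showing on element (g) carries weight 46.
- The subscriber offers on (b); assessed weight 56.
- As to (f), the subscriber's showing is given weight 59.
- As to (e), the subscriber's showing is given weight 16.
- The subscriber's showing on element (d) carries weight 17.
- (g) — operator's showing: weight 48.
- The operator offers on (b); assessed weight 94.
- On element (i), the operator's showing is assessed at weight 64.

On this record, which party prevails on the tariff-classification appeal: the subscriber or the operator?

subscriber

— Issue I —
At Stage I.1 the subscriber must meet the balance of probabilities (weight exceeds 54): on (a) the weight is 55 (the operator's 64 is given no effect), which does exceed 54, so (a) meets the standard; on (b) the weight is 56 (the operator's 94 is given no effect), which does exceed 54, so (b) meets the standard.
  Stage I.1 carried; the burden shifts to the operator.
At Stage I.2 the operator must meet the balance of probabilities (weight exceeds 54): on (c) the weight is 69, > 54, so (c) meets the standard.
  The operator carries Stage I.2; the subscriber now bears the burden.
At Stage I.3 the subscriber must meet a scintilla of evidence (weight exceeds 15): on (d) the weight is 17 (the operator's 85 is given no effect), > 15, so (d) meets the standard; on (e) the weight is 16, which does exceed 15, so (e) meets the standard.
  All elements met at the final stage.
All stages carried — the subscriber prevails on this issue.
— Issue II —
Stage II.1 — burden on subscriber; standard: the balance of probabilities (weight is at least 49).
    (f): 59 ≥ 49 [met]
  Stage II.1 carried; the burden shifts to the operator.
Stage II.2 — burden on operator; standard: the balance of probabilities (weight is at least 49).
    (g): 48 (subscriber's 46 disregarded) < 49 [not met]
  The operator does not carry Stage II.2.
The analysis ends at Stage II.2; the subscriber prevails on this issue.
— Issue III —
At Stage III.1 the subscriber must meet the preponderance of the evidence (weight is at least 52): on (h) the weight is 56, ≥ 52, so (h) meets the standard.
  Stage III.1 carried; the burden remains with the subscriber.
At Stage III.2 the subscriber must meet the preponderance of the evidence (weight is at least 52): on (i) the weight is 62 (the operator's 64 is given no effect), which does reach 52, so (i) meets the standard; on (j) the weight is 52 (the operator's 62 is given no effect), ≥ 52, so (j) meets the standard.
  Stage III.2 carried; the final stage is satisfied.
Every stage carried; the subscriber prevails on this issue.
Per-issue: Issue I → subscriber; Issue II → subscriber; Issue III → subscriber. The subscriber must prevail on every issue; overall, the subscriber prevails.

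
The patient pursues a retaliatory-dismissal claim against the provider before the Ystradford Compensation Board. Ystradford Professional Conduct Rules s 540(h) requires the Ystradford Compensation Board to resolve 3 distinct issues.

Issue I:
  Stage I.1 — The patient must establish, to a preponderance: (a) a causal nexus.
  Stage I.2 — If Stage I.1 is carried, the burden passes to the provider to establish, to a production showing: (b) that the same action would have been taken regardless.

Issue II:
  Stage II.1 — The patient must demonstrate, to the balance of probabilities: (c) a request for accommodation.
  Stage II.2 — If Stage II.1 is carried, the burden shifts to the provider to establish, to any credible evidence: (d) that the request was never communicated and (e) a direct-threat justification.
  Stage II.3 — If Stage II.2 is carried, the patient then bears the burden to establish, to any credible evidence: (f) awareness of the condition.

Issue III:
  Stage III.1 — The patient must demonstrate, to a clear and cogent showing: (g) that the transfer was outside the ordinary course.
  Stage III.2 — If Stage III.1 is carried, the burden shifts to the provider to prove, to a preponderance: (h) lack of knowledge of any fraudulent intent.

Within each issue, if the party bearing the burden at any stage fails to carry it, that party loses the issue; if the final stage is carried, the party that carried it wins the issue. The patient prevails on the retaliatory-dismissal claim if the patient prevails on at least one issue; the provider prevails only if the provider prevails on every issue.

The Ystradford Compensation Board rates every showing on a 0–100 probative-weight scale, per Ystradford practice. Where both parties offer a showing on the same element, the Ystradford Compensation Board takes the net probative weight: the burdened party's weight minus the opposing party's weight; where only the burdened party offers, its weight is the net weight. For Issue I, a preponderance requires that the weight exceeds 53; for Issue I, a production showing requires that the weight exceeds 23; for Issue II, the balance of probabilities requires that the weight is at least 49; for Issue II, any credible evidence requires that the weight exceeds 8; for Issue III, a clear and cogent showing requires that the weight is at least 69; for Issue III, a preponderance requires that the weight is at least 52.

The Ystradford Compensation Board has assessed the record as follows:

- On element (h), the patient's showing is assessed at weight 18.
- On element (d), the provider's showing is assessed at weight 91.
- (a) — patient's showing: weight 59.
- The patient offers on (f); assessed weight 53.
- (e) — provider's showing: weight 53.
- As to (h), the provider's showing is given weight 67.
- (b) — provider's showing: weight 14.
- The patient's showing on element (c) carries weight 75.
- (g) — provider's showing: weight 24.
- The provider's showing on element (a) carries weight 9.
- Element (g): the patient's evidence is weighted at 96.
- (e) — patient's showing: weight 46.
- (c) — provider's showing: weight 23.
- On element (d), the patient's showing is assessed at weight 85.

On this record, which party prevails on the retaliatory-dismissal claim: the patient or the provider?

patient

— Issue I —
At Stage I.1 the patient must meet a preponderance (weight exceeds 53): on (a) the weight is 59 less the opposing 9 gives net 50, ≤ 53, so (a) does not meet the standard.
  Stage I.1 not carried; the patient fails its burden.
So the provider prevails on this issue.
— Issue II —
At Stage II.1 the patient must meet the balance of probabilities (weight is at least 49): on (c) the weight is 75 less the opposing 23 gives net 52, which does reach 49, so (c) meets the standard.
  Stage II.1 is satisfied; the onus moves to the provider.
At Stage II.2 the provider must meet any credible evidence (weight exceeds 8): on (d) the weight is 91 less the opposing 85 gives net 6, which does not exceed 8, so (d) does not meet the standard; on (e) the weight is 53 less the opposing 46 gives net 7, ≤ 8, so (e) does not meet the standard.
  The provider does not carry Stage II.2.
So the patient prevails on this issue.
— Issue III —
At Stage III.1 the patient must meet a clear and cogent showing (weight is at least 69): on (g) the weight is 96 less the opposing 24 gives net 72, ≥ 69, so (g) meets the standard.
  All elements met. The burden passes to the provider.
At Stage III.2 the provider must meet a preponderance (weight is at least 52): on (h) the weight is 67 less the opposing 18 gives net 49, < 52, so (h) does not meet the standard.
  Not every element is met, so the provider fails to carry Stage III.2.
The patient prevails on this issue.
Per-issue: Issue I → provider; Issue II → patient; Issue III → patient. The patient must prevail on at least one issue; overall, the patient prevails.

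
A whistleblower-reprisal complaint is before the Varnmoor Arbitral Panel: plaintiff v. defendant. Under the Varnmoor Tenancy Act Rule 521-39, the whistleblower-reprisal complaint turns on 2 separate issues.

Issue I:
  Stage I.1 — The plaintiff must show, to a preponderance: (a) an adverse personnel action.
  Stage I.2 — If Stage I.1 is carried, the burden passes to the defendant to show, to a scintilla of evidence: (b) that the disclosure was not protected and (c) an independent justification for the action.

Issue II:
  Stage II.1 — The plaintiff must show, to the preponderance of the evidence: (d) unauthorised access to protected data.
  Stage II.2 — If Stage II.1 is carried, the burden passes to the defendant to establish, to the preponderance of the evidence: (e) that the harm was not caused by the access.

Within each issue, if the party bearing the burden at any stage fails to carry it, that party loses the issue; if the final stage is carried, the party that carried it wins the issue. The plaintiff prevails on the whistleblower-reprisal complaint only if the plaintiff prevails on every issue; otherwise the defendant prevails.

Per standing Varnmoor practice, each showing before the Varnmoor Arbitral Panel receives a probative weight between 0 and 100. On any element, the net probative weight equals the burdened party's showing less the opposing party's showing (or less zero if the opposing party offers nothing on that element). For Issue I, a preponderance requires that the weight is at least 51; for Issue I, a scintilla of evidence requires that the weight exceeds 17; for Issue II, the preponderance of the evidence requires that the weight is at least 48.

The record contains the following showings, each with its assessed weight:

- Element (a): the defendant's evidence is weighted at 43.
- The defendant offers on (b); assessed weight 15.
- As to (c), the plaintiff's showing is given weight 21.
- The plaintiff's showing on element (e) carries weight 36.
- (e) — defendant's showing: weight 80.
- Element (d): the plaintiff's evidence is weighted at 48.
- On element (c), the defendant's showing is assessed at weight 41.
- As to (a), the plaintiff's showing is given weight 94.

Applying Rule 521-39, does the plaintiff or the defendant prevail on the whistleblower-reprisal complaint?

plaintiff

— Issue I —
At Stage I.1 the plaintiff must meet a preponderance (weight is at least 51): on (a) the weight is 94 less the opposing 43 gives net 51, which does reach 51, so (a) meets the standard.
  The plaintiff carries Stage I.1; the defendant now bears the burden.
At Stage I.2 the defendant must meet a scintilla of evidence (weight exceeds 17): on (b) the weight is 15, ≤ 17, so (b) does not meet the standard; on (c) the weight is 41 less the opposing 21 gives net 20, which does exceed 17, so (c) meets the standard.
  Not every element is met, so the defendant fails to carry Stage I.2.
The plaintiff prevails on this issue.
— Issue II —
Stage II.1 (plaintiff, the preponderance of the evidence, weight is at least 48): (d) 48 ≥ 48 — meets.
  Stage II.1 is satisfied; the onus moves to the defendant.
Stage II.2 (defendant, the preponderance of the evidence, weight is at least 48): (e) net 80−36=44 < 48 — fails.
  Stage II.2 not carried; the defendant fails its burden.
The plaintiff prevails on this issue.
Per-issue: Issue I → plaintiff; Issue II → plaintiff. The plaintiff must prevail on every issue; overall, the plaintiff prevails.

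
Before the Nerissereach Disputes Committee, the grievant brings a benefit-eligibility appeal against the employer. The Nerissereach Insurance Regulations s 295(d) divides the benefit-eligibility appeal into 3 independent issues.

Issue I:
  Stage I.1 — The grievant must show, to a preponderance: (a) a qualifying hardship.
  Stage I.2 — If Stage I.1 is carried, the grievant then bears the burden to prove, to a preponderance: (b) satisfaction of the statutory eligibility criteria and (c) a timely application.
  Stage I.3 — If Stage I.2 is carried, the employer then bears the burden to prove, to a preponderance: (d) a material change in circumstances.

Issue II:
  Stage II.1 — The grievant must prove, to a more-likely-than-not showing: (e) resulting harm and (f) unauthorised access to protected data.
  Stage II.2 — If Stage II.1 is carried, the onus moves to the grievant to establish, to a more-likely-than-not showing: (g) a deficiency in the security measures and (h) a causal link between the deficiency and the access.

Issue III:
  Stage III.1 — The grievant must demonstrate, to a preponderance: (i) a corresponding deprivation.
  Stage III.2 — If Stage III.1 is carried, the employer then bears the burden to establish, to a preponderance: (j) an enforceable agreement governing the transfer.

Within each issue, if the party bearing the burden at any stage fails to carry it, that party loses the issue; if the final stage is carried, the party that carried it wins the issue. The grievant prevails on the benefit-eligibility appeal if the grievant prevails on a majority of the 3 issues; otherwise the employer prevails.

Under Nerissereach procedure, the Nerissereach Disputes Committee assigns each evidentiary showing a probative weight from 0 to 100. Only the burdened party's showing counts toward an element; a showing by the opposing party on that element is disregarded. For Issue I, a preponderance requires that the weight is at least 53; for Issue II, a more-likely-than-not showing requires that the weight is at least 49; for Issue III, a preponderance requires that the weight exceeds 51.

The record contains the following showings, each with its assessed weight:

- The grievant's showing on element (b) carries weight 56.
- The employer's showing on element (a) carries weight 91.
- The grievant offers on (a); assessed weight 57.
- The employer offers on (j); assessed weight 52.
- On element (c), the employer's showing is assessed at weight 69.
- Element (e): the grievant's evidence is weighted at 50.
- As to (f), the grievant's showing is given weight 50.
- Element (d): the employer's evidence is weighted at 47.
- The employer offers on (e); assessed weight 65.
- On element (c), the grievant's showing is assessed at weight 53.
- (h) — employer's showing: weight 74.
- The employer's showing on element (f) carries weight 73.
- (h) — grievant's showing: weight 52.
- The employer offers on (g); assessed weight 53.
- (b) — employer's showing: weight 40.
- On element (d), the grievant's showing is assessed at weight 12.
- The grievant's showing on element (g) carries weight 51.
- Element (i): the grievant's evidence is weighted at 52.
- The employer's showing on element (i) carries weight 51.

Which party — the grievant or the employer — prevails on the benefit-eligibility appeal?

— Issue I —
Stage I.1 — burden on grievant; standard: a preponderance (weight is at least 53).
    (a): 57 (employer's 91 disregarded) ≥ 53 [met]
  All elements met. The grievant retains the burden for Stage I.2.
Stage I.2 — burden on grievant; standard: a preponderance (weight is at least 53).
    (b): 56 (employer's 40 disregarded) ≥ 53 [met]
    (c): 53 (employer's 69 disregarded) ≥ 53 [met]
  Stage I.2 carried; the burden shifts to the employer.
Stage I.3 — burden on employer; standard: a preponderance (weight is at least 53).
    (d): 47 (grievant's 12 disregarded) < 53 [not met]
  Not every element is met, so the employer fails to carry Stage I.3.
The analysis ends at Stage I.3; the grievant prevails on this issue.
— Issue II —
At Stage II.1 the grievant must meet a more-likely-than-not showing (weight is at least 49): on (e) the weight is 50 (the employer's 65 is given no effect), ≥ 49, so (e) meets the standard; on (f) the weight is 50 (the employer's 73 is given no effect), which does reach 49, so (f) meets the standard.
  All elements met. The grievant retains the burden for Stage II.2.
At Stage II.2 the grievant must meet a more-likely-than-not showing (weight is at least 49): on (g) the weight is 51 (the employer's 53 is given no effect), ≥ 49, so (g) meets the standard; on (h) the weight is 52 (the employer's 74 is given no effect), ≥ 49, so (h) meets the standard.
  Stage II.2 carried; the final stage is satisfied.
All stages carried — the grievant prevails on this issue.
— Issue III —
Stage III.1 — burden on grievant; standard: a preponderance (weight exceeds 51).
    (i): 52 (employer's 51 disregarded) > 51 [met]
  Stage III.1 is satisfied; the onus moves to the employer.
Stage III.2 — burden on employer; standard: a preponderance (weight exceeds 51).
    (j): 52 > 51 [met]
  The employer carries the last stage.
All stages carried — the employer prevails on this issue.
Per-issue: Issue I → grievant; Issue II → grievant; Issue III → employer. The grievant must prevail on a majority of issues; overall, the grievant prevails.

grievant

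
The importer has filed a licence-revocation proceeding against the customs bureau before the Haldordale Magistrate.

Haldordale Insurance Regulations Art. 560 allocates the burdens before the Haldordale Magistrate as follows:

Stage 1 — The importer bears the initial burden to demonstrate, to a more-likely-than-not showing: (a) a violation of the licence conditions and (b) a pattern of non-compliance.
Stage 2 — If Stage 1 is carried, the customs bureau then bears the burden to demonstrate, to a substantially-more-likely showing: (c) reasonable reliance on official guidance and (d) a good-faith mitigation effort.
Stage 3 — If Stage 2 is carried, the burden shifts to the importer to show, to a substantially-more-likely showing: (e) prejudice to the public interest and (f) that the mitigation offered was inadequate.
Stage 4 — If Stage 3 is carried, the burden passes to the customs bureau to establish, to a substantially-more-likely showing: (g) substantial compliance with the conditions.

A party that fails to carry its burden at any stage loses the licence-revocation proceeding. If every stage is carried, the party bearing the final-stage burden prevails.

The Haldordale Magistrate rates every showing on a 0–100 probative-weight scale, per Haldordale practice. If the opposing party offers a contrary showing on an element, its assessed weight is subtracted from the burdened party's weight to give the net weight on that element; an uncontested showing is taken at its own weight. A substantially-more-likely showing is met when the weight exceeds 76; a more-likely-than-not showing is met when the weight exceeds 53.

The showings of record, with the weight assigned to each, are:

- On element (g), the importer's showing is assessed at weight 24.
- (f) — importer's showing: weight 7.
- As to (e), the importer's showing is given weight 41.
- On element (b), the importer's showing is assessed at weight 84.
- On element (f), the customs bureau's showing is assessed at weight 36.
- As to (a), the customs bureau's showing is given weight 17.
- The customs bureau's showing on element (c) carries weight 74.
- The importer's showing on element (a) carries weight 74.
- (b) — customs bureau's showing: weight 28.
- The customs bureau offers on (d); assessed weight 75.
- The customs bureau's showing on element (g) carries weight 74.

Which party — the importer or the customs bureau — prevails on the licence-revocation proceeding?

importer

Stage 1 (importer, a more-likely-than-not showing, weight exceeds 53): (a) net 74−17=57 > 53 — meets; (b) net 84−28=56 > 53 — meets.
  Stage 1 is satisfied; the onus moves to the customs bureau.
Stage 2 (customs bureau, a substantially-more-likely showing, weight exceeds 76): (c) 74 ≤ 76 — fails; (d) 75 ≤ 76 — fails.
  The customs bureau does not carry Stage 2.
The analysis ends at Stage 2; the importer prevails.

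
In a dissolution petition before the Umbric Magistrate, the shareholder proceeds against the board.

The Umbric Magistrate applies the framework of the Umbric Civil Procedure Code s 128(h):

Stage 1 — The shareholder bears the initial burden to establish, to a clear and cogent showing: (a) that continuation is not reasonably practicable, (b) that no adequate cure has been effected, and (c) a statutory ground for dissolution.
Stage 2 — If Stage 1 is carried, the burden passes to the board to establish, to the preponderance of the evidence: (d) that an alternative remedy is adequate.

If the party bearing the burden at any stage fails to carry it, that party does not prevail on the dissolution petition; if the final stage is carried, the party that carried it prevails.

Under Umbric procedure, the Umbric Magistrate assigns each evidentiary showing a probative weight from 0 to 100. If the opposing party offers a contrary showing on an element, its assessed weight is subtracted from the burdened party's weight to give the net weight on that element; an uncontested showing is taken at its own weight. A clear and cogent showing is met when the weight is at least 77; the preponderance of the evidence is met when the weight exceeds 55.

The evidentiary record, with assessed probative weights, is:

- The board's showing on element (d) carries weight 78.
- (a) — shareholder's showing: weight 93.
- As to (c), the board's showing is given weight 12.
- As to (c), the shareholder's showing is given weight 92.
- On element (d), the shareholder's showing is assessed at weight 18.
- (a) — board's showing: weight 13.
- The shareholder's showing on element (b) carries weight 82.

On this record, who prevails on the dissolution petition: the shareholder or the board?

Stage 1 (shareholder, a clear and cogent showing, weight is at least 77): (a) net 93−13=80 ≥ 77 — meets; (b) 82 ≥ 77 — meets; (c) net 92−12=80 ≥ 77 — meets.
  Stage 1 carried; the burden shifts to the board.
Stage 2 (board, the preponderance of the evidence, weight exceeds 55): (d) net 78−18=60 > 55 — meets.
  Stage 2 carried; the final stage is satisfied.
With every stage satisfied, the board prevails.

board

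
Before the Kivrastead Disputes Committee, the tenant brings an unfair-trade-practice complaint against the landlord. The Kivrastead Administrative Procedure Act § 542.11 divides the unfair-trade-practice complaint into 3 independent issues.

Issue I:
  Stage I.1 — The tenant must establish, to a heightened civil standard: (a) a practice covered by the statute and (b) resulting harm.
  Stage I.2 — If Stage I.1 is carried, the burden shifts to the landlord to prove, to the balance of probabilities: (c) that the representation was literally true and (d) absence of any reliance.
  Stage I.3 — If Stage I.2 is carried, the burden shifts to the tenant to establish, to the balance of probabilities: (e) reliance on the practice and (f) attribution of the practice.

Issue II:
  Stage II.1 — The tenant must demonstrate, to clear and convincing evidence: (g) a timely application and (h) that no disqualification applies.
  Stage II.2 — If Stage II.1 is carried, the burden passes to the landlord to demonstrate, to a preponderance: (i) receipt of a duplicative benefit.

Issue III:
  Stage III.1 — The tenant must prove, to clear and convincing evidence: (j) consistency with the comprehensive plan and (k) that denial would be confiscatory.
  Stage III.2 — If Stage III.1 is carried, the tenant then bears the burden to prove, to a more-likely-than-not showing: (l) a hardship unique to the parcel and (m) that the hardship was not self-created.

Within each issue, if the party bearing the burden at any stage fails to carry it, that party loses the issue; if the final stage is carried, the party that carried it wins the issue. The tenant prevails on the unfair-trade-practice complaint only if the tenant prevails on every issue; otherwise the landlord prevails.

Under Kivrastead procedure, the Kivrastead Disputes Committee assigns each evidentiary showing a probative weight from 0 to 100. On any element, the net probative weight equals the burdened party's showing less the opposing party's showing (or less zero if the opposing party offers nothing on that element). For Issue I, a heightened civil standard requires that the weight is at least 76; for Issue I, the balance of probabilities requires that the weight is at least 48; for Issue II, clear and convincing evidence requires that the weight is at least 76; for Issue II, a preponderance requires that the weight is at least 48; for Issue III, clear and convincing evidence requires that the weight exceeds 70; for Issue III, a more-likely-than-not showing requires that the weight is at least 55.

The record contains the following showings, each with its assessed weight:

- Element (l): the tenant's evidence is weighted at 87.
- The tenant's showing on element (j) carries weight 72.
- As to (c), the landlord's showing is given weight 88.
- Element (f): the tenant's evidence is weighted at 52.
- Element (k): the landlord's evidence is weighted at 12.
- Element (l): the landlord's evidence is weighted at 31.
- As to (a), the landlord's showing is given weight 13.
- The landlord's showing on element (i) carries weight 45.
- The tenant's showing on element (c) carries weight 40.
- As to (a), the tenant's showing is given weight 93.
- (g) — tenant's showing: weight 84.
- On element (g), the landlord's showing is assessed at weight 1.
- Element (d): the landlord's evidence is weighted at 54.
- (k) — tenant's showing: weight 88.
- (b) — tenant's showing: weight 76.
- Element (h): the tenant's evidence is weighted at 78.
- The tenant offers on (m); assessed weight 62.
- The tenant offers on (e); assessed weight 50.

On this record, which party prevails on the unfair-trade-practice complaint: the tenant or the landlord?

— Issue I —
At Stage I.1 the tenant must meet a heightened civil standard (weight is at least 76): on (a) the weight is 93 less the opposing 13 gives net 80, ≥ 76, so (a) meets the standard; on (b) the weight is 76, which does reach 76, so (b) meets the standard.
  Stage I.1 is satisfied; the onus moves to the landlord.
At Stage I.2 the landlord must meet the balance of probabilities (weight is at least 48): on (c) the weight is 88 less the opposing 40 gives net 48, ≥ 48, so (c) meets the standard; on (d) the weight is 54, ≥ 48, so (d) meets the standard.
  All elements met. The burden passes to the tenant.
At Stage I.3 the tenant must meet the balance of probabilities (weight is at least 48): on (e) the weight is 50, ≥ 48, so (e) meets the standard; on (f) the weight is 52, ≥ 48, so (f) meets the standard.
  The tenant carries the last stage.
All stages carried — the tenant prevails on this issue.
— Issue II —
Stage II.1 — burden on tenant; standard: clear and convincing evidence (weight is at least 76).
    (g): 84 − 1 = 83 ≥ 76 [met]
    (h): 78 ≥ 76 [met]
  All elements met. The burden passes to the landlord.
Stage II.2 — burden on landlord; standard: a preponderance (weight is at least 48).
    (i): 45 < 48 [not met]
  Stage II.2 not carried; the landlord fails its burden.
The analysis ends at Stage II.2; the tenant prevails on this issue.
— Issue III —
At Stage III.1 the tenant must meet clear and convincing evidence (weight exceeds 70): on (j) the weight is 72, > 70, so (j) meets the standard; on (k) the weight is 88 less the opposing 12 gives net 76, which does exceed 70, so (k) meets the standard.
  All elements met. The tenant retains the burden for Stage III.2.
At Stage III.2 the tenant must meet a more-likely-than-not showing (weight is at least 55): on (l) the weight is 87 less the opposing 31 gives net 56, which does reach 55, so (l) meets the standard; on (m) the weight is 62, ≥ 55, so (m) meets the standard.
  The tenant carries the last stage.
All stages carried — the tenant prevails on this issue.
Per-issue: Issue I → tenant; Issue II → tenant; Issue III → tenant. The tenant must prevail on every issue; overall, the tenant prevails.

tenant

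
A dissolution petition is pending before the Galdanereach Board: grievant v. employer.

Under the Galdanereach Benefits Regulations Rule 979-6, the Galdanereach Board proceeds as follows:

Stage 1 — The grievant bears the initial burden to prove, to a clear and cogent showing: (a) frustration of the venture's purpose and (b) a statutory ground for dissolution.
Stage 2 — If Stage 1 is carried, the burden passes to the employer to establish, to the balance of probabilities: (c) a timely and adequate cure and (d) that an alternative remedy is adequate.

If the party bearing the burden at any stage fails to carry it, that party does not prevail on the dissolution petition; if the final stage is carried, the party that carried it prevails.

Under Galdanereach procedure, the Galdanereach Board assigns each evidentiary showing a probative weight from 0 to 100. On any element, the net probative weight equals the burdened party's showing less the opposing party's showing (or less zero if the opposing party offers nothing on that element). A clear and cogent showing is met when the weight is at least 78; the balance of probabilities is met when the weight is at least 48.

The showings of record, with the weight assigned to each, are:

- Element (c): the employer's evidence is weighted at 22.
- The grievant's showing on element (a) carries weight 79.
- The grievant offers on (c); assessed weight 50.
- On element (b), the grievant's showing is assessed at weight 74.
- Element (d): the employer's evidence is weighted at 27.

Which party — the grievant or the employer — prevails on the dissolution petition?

employer

At Stage 1 the grievant must meet a clear and cogent showing (weight is at least 78): on (a) the weight is 79, which does reach 78, so (a) meets the standard; on (b) the weight is 74, < 78, so (b) does not meet the standard.
  Stage 1 not carried; the grievant fails its burden.
So the employer prevails.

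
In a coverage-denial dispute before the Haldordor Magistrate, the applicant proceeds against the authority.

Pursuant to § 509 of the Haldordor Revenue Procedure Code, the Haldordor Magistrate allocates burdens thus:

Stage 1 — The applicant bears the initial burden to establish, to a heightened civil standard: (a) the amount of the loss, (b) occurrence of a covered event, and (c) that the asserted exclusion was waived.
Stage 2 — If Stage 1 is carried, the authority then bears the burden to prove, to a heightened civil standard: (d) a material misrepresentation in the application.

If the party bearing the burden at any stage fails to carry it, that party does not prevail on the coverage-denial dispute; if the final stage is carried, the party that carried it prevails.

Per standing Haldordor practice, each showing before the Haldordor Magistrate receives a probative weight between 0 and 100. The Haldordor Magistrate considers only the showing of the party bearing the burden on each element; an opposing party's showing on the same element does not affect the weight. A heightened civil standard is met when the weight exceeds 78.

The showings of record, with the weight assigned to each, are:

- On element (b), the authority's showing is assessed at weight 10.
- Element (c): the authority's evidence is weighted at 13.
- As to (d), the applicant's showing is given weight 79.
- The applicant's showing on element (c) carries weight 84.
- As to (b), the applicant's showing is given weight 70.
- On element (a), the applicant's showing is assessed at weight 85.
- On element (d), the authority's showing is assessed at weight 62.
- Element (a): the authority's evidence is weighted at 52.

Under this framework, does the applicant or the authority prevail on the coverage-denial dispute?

At Stage 1 the applicant must meet a heightened civil standard (weight exceeds 78): on (a) the weight is 85 (the authority's 52 is given no effect), > 78, so (a) meets the standard; on (b) the weight is 70 (the authority's 10 is given no effect), ≤ 78, so (b) does not meet the standard; on (c) the weight is 84 (the authority's 13 is given no effect), > 78, so (c) meets the standard.
  Stage 1 not carried; the applicant fails its burden.
The authority prevails.

authority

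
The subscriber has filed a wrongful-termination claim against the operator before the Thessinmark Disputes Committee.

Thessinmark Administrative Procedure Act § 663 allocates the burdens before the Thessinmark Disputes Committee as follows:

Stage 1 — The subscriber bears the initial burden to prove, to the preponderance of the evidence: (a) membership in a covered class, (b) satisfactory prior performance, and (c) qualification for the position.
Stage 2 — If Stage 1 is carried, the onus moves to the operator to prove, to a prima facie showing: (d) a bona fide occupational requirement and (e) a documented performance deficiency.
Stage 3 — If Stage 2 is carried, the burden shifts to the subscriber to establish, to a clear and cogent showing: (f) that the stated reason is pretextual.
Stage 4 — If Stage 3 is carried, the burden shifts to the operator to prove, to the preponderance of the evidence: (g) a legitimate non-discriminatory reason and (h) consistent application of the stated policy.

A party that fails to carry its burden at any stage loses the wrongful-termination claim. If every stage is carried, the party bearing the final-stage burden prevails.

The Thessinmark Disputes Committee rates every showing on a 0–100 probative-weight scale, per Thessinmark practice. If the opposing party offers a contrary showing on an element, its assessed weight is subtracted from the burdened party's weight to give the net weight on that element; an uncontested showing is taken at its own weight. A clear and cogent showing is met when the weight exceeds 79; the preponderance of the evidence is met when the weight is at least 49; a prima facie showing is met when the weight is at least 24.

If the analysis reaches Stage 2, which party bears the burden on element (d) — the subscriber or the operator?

Stage 2's rule assigns the burden to the operator (to a prima facie showing).

operator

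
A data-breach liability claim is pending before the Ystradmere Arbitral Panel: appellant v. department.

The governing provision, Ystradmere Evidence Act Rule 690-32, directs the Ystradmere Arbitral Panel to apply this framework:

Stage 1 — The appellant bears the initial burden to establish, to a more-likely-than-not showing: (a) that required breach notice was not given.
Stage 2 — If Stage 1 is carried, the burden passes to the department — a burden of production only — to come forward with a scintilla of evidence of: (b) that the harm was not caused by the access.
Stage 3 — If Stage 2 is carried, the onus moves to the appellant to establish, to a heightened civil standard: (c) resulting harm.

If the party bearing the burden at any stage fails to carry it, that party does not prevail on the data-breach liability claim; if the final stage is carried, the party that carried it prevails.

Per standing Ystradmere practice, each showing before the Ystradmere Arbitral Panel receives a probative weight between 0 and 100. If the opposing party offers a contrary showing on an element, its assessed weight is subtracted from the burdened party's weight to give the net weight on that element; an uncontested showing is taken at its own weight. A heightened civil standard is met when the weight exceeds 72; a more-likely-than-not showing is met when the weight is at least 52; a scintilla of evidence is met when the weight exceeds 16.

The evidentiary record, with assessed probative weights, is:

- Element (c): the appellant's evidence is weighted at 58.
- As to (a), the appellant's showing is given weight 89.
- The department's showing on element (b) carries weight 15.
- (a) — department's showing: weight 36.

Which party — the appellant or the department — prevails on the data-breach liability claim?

Stage 1 — burden on appellant; standard: a more-likely-than-not showing (weight is at least 52).
    (a): 89 − 36 = 53 ≥ 52 [met]
  Stage 1 is satisfied; the onus moves to the department.
Stage 2 — burden on department; standard: a scintilla of evidence (weight exceeds 16).
    (b): 15 ≤ 16 [not met]
  The department does not carry Stage 2.
So the appellant prevails.

appellant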